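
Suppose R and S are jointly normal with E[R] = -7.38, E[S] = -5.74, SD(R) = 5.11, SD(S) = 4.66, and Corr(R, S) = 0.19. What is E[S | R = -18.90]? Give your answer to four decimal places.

-7.7360

The regression of S on R has slope ρ·σ_S/σ_R and passes through (μ_R, μ_S).
E[S | R=-18.90] = -5.74 + (0.19)·(4.66/5.11)·(-18.90 − (-7.38)) = -5.74 + (0.173268)·(-11.52) = -7.7360.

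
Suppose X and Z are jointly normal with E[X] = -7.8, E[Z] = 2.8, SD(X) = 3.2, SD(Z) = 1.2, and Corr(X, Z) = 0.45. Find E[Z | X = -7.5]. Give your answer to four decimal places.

2.8506

The regression of Z on X has slope ρ·σ_Z/σ_X and passes through (μ_X, μ_Z).
E[Z | X=-7.5] = 2.8 + (0.45)·(1.2/3.2)·(-7.5 − (-7.8)) = 2.8 + (0.16875)·(0.3) = 2.8506.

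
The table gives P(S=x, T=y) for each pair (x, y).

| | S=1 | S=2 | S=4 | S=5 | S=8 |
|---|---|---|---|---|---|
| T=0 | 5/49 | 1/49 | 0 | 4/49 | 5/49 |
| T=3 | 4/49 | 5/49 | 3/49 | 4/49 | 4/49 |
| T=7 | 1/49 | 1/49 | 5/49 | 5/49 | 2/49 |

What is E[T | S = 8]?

P(S = 8) = 11/49.
Σ T·P over the event = 0·(5/49) + 3·(4/49) + 7·(2/49) = 26/49.
E[T | S = 8] = (26/49) / (11/49) = 26/11.

26/11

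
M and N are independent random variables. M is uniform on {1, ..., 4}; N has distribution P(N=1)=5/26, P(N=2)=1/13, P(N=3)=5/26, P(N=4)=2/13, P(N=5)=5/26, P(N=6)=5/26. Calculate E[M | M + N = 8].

P(M + N = 8) = 7/52.
Summing M·P(x,y) over outcomes with M + N = 8 gives 41/104.
E[M | M + N = 8] = (41/104) / (7/52) = 41/14.

41/14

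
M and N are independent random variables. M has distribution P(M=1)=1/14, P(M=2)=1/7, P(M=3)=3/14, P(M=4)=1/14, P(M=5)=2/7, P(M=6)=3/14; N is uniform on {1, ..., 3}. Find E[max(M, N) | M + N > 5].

131/26

P(M + N > 5) = 13/21.
Summing max(M,N)·P(x,y) over outcomes with M + N > 5 gives 131/42.
E[max(M, N) | M + N > 5] = (131/42) / (13/21) = 131/26.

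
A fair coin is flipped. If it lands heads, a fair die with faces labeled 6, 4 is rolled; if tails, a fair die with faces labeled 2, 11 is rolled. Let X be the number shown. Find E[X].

23/4

E[X | heads] = (6+4)/2 = 5.
E[X | tails] = (2+11)/2 = 13/2.
E[X] = (1/2)·(5) + (1/2)·(13/2) = 23/4.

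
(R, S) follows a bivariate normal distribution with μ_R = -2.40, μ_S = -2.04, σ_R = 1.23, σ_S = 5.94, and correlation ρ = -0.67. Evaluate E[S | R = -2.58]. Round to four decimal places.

-1.4576

E[S | R=x] = μ_S + ρ(σ_S/σ_R)(x − μ_R) for jointly normal variables.
E[S | R=-2.58] = -2.04 + (-0.67)·(5.94/1.23)·(-2.58 − (-2.40)) = -2.04 + (-3.2356)·(-0.18) = -1.4576.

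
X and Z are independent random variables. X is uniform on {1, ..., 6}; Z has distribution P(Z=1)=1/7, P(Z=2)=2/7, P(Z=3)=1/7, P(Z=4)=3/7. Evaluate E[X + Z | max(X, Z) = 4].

51/8

P(max(X, Z) = 4) = 8/21.
Summing (X+Z)·P(x,y) over outcomes with max(X, Z) = 4 gives 17/7.
E[X + Z | max(X, Z) = 4] = (17/7) / (8/21) = 51/8.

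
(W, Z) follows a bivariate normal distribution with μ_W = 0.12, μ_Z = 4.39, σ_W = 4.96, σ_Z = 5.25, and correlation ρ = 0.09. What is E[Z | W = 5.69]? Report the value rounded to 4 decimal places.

4.9206

E[Z | W=x] = μ_Z + ρ(σ_Z/σ_W)(x − μ_W) for jointly normal variables.
E[Z | W=5.69] = 4.39 + (0.09)·(5.25/4.96)·(5.69 − (0.12)) = 4.39 + (0.095262)·(5.57) = 4.9206.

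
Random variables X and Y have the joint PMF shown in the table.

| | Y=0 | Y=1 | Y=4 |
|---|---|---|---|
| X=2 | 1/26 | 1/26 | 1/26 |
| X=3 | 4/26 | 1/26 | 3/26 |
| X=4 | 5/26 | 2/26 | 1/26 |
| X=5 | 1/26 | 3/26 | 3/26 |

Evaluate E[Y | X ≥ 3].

34/23

P(X ≥ 3) = 23/26.
Summing Y·P(X=x,Y=y) over the conditioning event gives 17/13.
E[Y | X ≥ 3] = (17/13) / (23/26) = 34/23.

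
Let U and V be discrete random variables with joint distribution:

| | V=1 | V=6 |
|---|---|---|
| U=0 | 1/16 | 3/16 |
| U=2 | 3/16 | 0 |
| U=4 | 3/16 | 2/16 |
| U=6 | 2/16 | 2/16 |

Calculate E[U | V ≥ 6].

20/7

P(V ≥ 6) = 7/16.
Σ U·P over the event = 0·(3/16) + 4·(2/16) + 6·(2/16) = 5/4.
E[U | V ≥ 6] = (5/4) / (7/16) = 20/7.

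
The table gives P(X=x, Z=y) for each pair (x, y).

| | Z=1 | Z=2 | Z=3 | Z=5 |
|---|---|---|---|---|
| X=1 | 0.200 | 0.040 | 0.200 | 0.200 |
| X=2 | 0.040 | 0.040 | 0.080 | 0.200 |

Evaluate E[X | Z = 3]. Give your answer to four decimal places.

1.2857

P(Z = 3) = 0.280.
Summing X·P(X=x,Z=y) over the conditioning event gives 0.360.
E[X | Z = 3] = (0.360) / (0.280) = 1.2857.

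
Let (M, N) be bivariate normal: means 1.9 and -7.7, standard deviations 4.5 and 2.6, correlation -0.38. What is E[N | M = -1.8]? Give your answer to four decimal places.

The regression of N on M has slope ρ·σ_N/σ_M and passes through (μ_M, μ_N).
E[N | M=-1.8] = -7.7 + (-0.38)·(2.6/4.5)·(-1.8 − (1.9)) = -7.7 + (-0.21956)·(-3.7) = -6.8876.

-6.8876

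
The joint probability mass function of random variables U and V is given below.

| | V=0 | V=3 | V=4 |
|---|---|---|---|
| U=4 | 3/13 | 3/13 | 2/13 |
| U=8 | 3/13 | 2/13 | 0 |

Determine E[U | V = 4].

4

P(V = 4) = 2/13.
Σ U·P over the event = 4·(2/13) = 8/13.
E[U | V = 4] = (8/13) / (2/13) = 4.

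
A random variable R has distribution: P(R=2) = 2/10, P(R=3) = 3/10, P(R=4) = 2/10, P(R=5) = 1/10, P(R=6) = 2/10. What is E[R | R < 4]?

P(R < 4) = 1/2.
Σ over the event: 2·1/5 + 3·3/10 = 13/10.
E[R | R < 4] = (13/10) / (1/2) = 13/5.

13/5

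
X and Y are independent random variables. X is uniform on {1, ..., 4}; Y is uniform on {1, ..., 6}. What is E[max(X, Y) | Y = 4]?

Outcomes with Y = 4: (1,4), (2,4), (3,4), (4,4), each with probability 1/24.
E[max(X, Y) | Y = 4] = (4 + 4 + 4 + 4) / 4 = 4.

4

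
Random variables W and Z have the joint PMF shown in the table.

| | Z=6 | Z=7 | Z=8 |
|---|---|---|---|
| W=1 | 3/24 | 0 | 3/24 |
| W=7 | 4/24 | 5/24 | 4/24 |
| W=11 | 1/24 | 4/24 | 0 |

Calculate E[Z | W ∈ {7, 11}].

125/18

P(W ∈ {7, 11}) = 3/4.
Σ Z·P over the event = 6·(4/24) + 7·(5/24) + 8·(4/24) + 6·(1/24) + 7·(4/24) = 125/24.
E[Z | W ∈ {7, 11}] = (125/24) / (3/4) = 125/18.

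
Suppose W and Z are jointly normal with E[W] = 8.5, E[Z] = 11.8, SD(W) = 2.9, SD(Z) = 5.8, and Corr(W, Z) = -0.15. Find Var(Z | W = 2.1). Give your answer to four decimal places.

32.8831

Var(Z | W=x) = (1 − ρ²)·σ_Z².
Var(Z | W=2.1) = (5.8)²·(1 − (-0.15)²) = 33.64·0.9775 = 32.8831.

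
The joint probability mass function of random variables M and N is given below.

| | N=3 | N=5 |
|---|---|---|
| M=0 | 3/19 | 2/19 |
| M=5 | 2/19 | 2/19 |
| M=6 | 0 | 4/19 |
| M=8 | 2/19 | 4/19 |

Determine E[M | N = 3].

26/7

P(N = 3) = 7/19.
Σ M·P over the event = 0·(3/19) + 5·(2/19) + 8·(2/19) = 26/19.
E[M | N = 3] = (26/19) / (7/19) = 26/7.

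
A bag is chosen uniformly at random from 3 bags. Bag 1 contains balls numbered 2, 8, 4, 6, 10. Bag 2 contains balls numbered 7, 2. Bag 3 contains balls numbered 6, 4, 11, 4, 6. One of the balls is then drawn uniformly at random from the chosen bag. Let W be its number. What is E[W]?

E[W | bag 1] = (2+8+4+6+10)/5 = 6.
E[W | bag 2] = (7+2)/2 = 9/2.
E[W | bag 3] = (6+4+11+4+6)/5 = 31/5.
By the law of total expectation,
E[W] = (1/3)·(6) + (1/3)·(9/2) + (1/3)·(31/5) = 167/30.

167/30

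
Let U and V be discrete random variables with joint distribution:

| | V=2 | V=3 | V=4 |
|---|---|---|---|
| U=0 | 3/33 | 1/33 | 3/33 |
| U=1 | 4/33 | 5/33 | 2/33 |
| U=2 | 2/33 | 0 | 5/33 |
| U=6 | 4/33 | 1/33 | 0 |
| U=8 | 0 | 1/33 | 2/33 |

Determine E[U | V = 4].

7/3

P(V = 4) = 4/11.
Σ U·P over the event = 0·(3/33) + 1·(2/33) + 2·(5/33) + 8·(2/33) = 28/33.
E[U | V = 4] = (28/33) / (4/11) = 7/3.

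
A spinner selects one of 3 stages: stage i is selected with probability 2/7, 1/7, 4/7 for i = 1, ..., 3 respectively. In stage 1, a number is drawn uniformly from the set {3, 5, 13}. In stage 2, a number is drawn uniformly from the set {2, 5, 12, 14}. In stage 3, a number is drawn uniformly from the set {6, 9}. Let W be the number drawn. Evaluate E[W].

E[W | stage 1] = (3+5+13)/3 = 7.
E[W | stage 2] = (2+5+12+14)/4 = 33/4.
E[W | stage 3] = (6+9)/2 = 15/2.
By the law of total expectation,
E[W] = (2/7)·(7) + (1/7)·(33/4) + (4/7)·(15/2) = 209/28.

209/28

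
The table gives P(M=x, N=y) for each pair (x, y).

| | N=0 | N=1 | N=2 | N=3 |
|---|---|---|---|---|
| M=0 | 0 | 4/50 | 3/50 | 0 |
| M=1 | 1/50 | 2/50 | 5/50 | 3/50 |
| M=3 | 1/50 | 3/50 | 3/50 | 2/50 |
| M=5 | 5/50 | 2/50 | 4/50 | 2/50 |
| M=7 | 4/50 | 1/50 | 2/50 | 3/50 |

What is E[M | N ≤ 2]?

133/40

P(N ≤ 2) = 4/5.
Summing M·P(M=x,N=y) over the conditioning event gives 133/50.
E[M | N ≤ 2] = (133/50) / (4/5) = 133/40.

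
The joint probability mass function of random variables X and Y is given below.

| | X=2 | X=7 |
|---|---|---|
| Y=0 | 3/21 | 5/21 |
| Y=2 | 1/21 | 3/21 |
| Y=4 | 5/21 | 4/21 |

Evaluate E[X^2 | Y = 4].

P(Y = 4) = 3/7.
Σ X^2·P over the event = 4·(5/21) + 49·(4/21) = 72/7.
E[X^2 | Y = 4] = (72/7) / (3/7) = 24.

24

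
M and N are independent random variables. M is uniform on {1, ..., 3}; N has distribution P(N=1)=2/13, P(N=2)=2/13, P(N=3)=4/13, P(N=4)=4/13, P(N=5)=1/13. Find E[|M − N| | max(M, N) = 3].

9/8

P(max(M, N) = 3) = 16/39.
Summing |M−N|·P(x,y) over outcomes with max(M, N) = 3 gives 6/13.
E[|M − N| | max(M, N) = 3] = (6/13) / (16/39) = 9/8.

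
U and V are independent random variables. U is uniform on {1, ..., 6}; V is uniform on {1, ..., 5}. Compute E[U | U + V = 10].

11/2

Outcomes with U + V = 10: (5,5), (6,4), each with probability 1/30.
E[U | U + V = 10] = (5 + 6) / 2 = 11/2.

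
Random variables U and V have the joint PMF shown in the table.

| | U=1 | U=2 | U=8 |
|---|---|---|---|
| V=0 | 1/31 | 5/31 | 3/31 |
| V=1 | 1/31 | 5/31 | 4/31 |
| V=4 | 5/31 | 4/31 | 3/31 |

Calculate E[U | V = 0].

P(V = 0) = 9/31.
Σ U·P over the event = 1·(1/31) + 2·(5/31) + 8·(3/31) = 35/31.
E[U | V = 0] = (35/31) / (9/31) = 35/9.

35/9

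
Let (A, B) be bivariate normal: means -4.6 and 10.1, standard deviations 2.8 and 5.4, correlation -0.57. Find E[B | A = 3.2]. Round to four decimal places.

E[B | A=x] = μ_B + ρ(σ_B/σ_A)(x − μ_A) for jointly normal variables.
E[B | A=3.2] = 10.1 + (-0.57)·(5.4/2.8)·(3.2 − (-4.6)) = 10.1 + (-1.099286)·(7.8) = 1.5256.

1.5256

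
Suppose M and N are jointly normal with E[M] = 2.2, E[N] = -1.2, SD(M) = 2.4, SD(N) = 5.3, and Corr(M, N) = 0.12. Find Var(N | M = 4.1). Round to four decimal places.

The conditional variance in a bivariate normal is σ_N²(1 − ρ²), independent of x.
Var(N | M=4.1) = (5.3)²·(1 − (0.12)²) = 28.09·0.9856 = 27.6855.

27.6855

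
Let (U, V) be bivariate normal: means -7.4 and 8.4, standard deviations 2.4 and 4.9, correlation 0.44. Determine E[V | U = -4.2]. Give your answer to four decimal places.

The regression of V on U has slope ρ·σ_V/σ_U and passes through (μ_U, μ_V).
E[V | U=-4.2] = 8.4 + (0.44)·(4.9/2.4)·(-4.2 − (-7.4)) = 8.4 + (0.89833)·(3.2) = 11.2747.

11.2747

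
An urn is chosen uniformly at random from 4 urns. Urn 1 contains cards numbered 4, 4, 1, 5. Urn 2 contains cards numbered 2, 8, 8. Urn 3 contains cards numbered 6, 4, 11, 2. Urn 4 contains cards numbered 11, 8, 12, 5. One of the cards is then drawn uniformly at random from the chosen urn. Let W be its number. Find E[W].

E[W | urn 1] = (4+4+1+5)/4 = 7/2.
E[W | urn 2] = (2+8+8)/3 = 6.
E[W | urn 3] = (6+4+11+2)/4 = 23/4.
E[W | urn 4] = (11+8+12+5)/4 = 9.
By the law of total expectation,
E[W] = (1/4)·(7/2) + (1/4)·(6) + (1/4)·(23/4) + (1/4)·(9) = 97/16.

97/16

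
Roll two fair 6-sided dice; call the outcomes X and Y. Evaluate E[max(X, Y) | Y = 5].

31/6

Outcomes with Y = 5: (1,5), (2,5), (3,5), (4,5), (5,5), (6,5), each with probability 1/36.
E[max(X, Y) | Y = 5] = (5 + 5 + 5 + 5 + 5 + 6) / 6 = 31/6.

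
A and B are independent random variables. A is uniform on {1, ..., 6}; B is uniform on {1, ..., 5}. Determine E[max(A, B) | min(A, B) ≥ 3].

P(min(A, B) ≥ 3) = 2/5.
Summing max(A,B)·P(x,y) over outcomes with min(A, B) ≥ 3 gives 29/15.
E[max(A, B) | min(A, B) ≥ 3] = (29/15) / (2/5) = 29/6.

29/6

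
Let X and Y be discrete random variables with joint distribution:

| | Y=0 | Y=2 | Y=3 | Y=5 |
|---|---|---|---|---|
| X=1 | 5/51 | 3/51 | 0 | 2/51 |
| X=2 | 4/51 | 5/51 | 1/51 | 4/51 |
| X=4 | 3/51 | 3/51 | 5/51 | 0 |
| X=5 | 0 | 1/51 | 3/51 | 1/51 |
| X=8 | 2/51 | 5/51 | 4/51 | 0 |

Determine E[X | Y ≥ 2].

P(Y ≥ 2) = 37/51.
Summing X·P(X=x,Y=y) over the conditioning event gives 154/51.
E[X | Y ≥ 2] = (154/51) / (37/51) = 154/37.

154/37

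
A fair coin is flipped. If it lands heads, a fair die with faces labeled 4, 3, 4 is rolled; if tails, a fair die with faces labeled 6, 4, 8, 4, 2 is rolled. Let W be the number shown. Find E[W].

127/30

E[W | heads] = (4+3+4)/3 = 11/3.
E[W | tails] = (6+4+8+4+2)/5 = 24/5.
By the law of total expectation,
E[W] = (1/2)·(11/3) + (1/2)·(24/5) = 127/30.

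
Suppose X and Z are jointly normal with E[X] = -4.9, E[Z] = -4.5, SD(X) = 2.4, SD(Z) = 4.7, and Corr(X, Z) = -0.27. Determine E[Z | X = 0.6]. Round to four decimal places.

The regression of Z on X has slope ρ·σ_Z/σ_X and passes through (μ_X, μ_Z).
E[Z | X=0.6] = -4.5 + (-0.27)·(4.7/2.4)·(0.6 − (-4.9)) = -4.5 + (-0.52875)·(5.5) = -7.4081.

-7.4081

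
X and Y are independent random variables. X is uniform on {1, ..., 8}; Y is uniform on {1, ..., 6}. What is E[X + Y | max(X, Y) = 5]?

70/9

Outcomes with max(X, Y) = 5: (1,5), (2,5), (3,5), (4,5), (5,1), (5,2), (5,3), (5,4), (5,5), each with probability 1/48.
E[X + Y | max(X, Y) = 5] = (6 + 7 + 8 + 9 + 6 + 7 + 8 + 9 + 10) / 9 = 70/9.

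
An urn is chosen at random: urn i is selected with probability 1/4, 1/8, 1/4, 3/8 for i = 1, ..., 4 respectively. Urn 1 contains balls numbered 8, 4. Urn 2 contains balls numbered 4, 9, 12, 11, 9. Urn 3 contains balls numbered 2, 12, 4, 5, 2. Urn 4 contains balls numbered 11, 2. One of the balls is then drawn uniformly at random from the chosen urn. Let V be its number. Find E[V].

E[V | urn 1] = (8+4)/2 = 6.
E[V | urn 2] = (4+9+12+11+9)/5 = 9.
E[V | urn 3] = (2+12+4+5+2)/5 = 5.
E[V | urn 4] = (11+2)/2 = 13/2.
By the law of total expectation,
E[V] = (1/4)·(6) + (1/8)·(9) + (1/4)·(5) + (3/8)·(13/2) = 101/16.

101/16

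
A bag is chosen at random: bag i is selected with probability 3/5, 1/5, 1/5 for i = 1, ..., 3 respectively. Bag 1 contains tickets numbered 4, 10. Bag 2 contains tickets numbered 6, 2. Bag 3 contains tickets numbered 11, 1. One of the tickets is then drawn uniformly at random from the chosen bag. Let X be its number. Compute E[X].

E[X | bag 1] = (4+10)/2 = 7.
E[X | bag 2] = (6+2)/2 = 4.
E[X | bag 3] = (11+1)/2 = 6.
E[X] = (3/5)·(7) + (1/5)·(4) + (1/5)·(6) = 31/5.

31/5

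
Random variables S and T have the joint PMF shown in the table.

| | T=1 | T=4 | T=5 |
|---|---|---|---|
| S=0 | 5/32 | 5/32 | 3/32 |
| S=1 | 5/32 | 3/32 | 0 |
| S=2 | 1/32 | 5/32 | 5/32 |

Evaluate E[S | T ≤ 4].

5/6

P(T ≤ 4) = 3/4.
Σ S·P over the event = 0·(5/32) + 0·(5/32) + 1·(5/32) + 1·(3/32) + 2·(1/32) + 2·(5/32) = 5/8.
E[S | T ≤ 4] = (5/8) / (3/4) = 5/6.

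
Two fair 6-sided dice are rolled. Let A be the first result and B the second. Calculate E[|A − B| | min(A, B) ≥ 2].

P(min(A, B) ≥ 2) = 25/36.
Summing |A−B|·P(x,y) over outcomes with min(A, B) ≥ 2 gives 10/9.
E[|A − B| | min(A, B) ≥ 2] = (10/9) / (25/36) = 8/5.

8/5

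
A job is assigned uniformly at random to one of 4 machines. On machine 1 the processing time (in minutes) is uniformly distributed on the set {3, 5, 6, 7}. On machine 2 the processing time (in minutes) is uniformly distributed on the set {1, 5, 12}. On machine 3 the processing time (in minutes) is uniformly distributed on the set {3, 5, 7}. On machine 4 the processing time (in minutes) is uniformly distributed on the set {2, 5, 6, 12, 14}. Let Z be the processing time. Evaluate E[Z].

E[Z | machine 1] = (3+5+6+7)/4 = 21/4.
E[Z | machine 2] = (1+5+12)/3 = 6.
E[Z | machine 3] = (3+5+7)/3 = 5.
E[Z | machine 4] = (2+5+6+12+14)/5 = 39/5.
By the law of total expectation,
E[Z] = (1/4)·(21/4) + (1/4)·(6) + (1/4)·(5) + (1/4)·(39/5) = 481/80.

481/80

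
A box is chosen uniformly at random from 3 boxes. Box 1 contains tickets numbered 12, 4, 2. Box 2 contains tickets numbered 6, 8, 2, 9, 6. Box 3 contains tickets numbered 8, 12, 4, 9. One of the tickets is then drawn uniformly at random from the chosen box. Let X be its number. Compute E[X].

409/60

E[X | box 1] = (12+4+2)/3 = 6.
E[X | box 2] = (6+8+2+9+6)/5 = 31/5.
E[X | box 3] = (8+12+4+9)/4 = 33/4.
E[X] = (1/3)·(6) + (1/3)·(31/5) + (1/3)·(33/4) = 409/60.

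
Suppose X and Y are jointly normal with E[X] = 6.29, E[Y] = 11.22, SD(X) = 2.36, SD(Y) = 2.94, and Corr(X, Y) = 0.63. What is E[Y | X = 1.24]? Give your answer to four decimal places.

7.2566

E[Y | X=x] = μ_Y + ρ(σ_Y/σ_X)(x − μ_X) for jointly normal variables.
E[Y | X=1.24] = 11.22 + (0.63)·(2.94/2.36)·(1.24 − (6.29)) = 11.22 + (0.78483)·(-5.05) = 7.2566.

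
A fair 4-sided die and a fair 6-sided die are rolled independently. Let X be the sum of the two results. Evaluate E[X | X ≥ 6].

52/7

P(X ≥ 6) = 7/12.
Σ over the event: 6·1/6 + 7·1/6 + 8·1/8 + 9·1/12 + 10·1/24 = 13/3.
E[X | X ≥ 6] = (13/3) / (7/12) = 52/7.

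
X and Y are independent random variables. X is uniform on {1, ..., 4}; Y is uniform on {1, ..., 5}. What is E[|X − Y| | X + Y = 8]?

Outcomes with X + Y = 8: (3,5), (4,4), each with probability 1/20.
E[|X − Y| | X + Y = 8] = (2 + 0) / 2 = 1.

1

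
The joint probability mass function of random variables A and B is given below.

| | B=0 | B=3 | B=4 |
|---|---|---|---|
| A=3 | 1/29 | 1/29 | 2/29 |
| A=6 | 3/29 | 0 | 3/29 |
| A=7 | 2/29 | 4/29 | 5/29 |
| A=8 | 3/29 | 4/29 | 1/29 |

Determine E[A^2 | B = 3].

P(B = 3) = 9/29.
Σ A^2·P over the event = 9·(1/29) + 49·(4/29) + 64·(4/29) = 461/29.
E[A^2 | B = 3] = (461/29) / (9/29) = 461/9.

461/9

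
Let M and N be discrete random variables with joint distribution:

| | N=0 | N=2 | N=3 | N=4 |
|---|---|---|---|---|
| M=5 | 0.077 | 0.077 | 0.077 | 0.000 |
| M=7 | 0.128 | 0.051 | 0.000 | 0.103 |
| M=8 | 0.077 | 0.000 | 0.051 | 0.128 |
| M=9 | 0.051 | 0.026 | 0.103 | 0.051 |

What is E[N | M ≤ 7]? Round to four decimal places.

1.7524

P(M ≤ 7) = 0.513.
Summing N·P(M=x,N=y) over the conditioning event gives 0.899.
E[N | M ≤ 7] = (0.899) / (0.513) = 1.7524.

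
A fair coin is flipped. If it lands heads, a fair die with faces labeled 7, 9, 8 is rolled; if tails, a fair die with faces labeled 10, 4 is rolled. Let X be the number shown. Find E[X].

15/2

E[X | heads] = (7+9+8)/3 = 8.
E[X | tails] = (10+4)/2 = 7.
By the law of total expectation,
E[X] = (1/2)·(8) + (1/2)·(7) = 15/2.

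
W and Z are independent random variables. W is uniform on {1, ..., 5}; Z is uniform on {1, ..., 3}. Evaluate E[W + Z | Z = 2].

Outcomes with Z = 2: (1,2), (2,2), (3,2), (4,2), (5,2), each with probability 1/15.
E[W + Z | Z = 2] = (3 + 4 + 5 + 6 + 7) / 5 = 5.

5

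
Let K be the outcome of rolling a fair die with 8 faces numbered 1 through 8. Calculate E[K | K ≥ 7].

15/2

Given K ≥ 7, K is equally likely to be any of {7, 8}.
E[K | K ≥ 7] = (7 + 8) / 2 = 15/2.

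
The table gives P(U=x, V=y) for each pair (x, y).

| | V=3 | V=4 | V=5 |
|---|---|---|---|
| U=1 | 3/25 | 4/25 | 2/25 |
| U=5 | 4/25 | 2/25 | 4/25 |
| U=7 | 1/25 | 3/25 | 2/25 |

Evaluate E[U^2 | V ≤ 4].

353/17

P(V ≤ 4) = 17/25.
Σ U^2·P over the event = 1·(3/25) + 1·(4/25) + 25·(4/25) + 25·(2/25) + 49·(1/25) + 49·(3/25) = 353/25.
E[U^2 | V ≤ 4] = (353/25) / (17/25) = 353/17.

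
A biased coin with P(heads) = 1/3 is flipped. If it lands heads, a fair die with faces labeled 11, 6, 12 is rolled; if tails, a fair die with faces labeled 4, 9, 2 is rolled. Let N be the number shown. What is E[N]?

59/9

E[N | heads] = (11+6+12)/3 = 29/3.
E[N | tails] = (4+9+2)/3 = 5.
E[N] = (1/3)·(29/3) + (2/3)·(5) = 59/9.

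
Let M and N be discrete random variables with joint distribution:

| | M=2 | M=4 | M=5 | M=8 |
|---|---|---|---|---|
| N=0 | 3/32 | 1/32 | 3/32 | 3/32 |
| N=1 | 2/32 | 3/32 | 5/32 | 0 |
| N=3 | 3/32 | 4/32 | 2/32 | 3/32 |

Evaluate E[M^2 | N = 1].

181/10

P(N = 1) = 5/16.
Σ M^2·P over the event = 4·(2/32) + 16·(3/32) + 25·(5/32) = 181/32.
E[M^2 | N = 1] = (181/32) / (5/16) = 181/10.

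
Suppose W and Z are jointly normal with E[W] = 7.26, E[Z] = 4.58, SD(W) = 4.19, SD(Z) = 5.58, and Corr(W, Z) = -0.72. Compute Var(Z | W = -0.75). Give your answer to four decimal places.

14.9953

Var(Z | W=x) = (1 − ρ²)·σ_Z².
Var(Z | W=-0.75) = (5.58)²·(1 − (-0.72)²) = 31.1364·0.4816 = 14.9953.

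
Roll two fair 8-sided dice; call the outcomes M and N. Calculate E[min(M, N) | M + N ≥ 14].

Outcomes with M + N ≥ 14: (6,8), (7,7), (7,8), (8,6), (8,7), (8,8), each with probability 1/64.
E[min(M, N) | M + N ≥ 14] = (6 + 7 + 7 + 6 + 7 + 8) / 6 = 41/6.

41/6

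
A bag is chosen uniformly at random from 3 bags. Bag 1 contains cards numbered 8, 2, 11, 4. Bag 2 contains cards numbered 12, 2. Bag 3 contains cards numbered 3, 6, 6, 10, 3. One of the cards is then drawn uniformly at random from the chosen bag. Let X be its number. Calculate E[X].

377/60

E[X | bag 1] = (8+2+11+4)/4 = 25/4.
E[X | bag 2] = (12+2)/2 = 7.
E[X | bag 3] = (3+6+6+10+3)/5 = 28/5.
E[X] = (1/3)·(25/4) + (1/3)·(7) + (1/3)·(28/5) = 377/60.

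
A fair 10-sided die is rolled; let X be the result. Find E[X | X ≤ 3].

Given X ≤ 3, X is equally likely to be any of {1, 2, 3}.
E[X | X ≤ 3] = (1 + 2 + 3) / 3 = 2.

2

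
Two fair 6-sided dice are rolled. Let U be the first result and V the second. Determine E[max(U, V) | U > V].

P(U > V) = 5/12.
Summing max(U,V)·P(x,y) over outcomes with U > V gives 35/18.
E[max(U, V) | U > V] = (35/18) / (5/12) = 14/3.

14/3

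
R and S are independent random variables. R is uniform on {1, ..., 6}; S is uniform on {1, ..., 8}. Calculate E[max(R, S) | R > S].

14/3

P(R > S) = 5/16.
Summing max(R,S)·P(x,y) over outcomes with R > S gives 35/24.
E[max(R, S) | R > S] = (35/24) / (5/16) = 14/3.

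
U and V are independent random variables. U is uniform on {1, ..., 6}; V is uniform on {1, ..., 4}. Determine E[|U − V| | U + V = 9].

Outcomes with U + V = 9: (5,4), (6,3), each with probability 1/24.
E[|U − V| | U + V = 9] = (1 + 3) / 2 = 2.

2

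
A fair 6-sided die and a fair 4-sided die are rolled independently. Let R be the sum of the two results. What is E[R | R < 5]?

10/3

P(R < 5) = 1/4.
Σ over the event: 2·1/24 + 3·1/12 + 4·1/8 = 5/6.
E[R | R < 5] = (5/6) / (1/4) = 10/3.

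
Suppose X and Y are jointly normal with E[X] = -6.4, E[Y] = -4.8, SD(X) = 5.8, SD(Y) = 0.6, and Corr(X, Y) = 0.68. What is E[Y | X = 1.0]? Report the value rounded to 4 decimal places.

-4.2794

E[Y | X=x] = μ_Y + ρ(σ_Y/σ_X)(x − μ_X) for jointly normal variables.
E[Y | X=1.0] = -4.8 + (0.68)·(0.6/5.8)·(1.0 − (-6.4)) = -4.8 + (0.070345)·(7.4) = -4.2794.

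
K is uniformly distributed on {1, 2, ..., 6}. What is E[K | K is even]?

Given K is even, K is equally likely to be any of {2, 4, 6}.
E[K | K is even] = (2 + 4 + 6) / 3 = 4.

4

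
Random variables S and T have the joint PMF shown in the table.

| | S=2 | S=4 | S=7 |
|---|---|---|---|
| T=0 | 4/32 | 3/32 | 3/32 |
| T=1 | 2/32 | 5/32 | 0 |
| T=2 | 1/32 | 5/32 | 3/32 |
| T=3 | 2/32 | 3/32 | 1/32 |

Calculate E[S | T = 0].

41/10

P(T = 0) = 5/16.
Σ S·P over the event = 2·(4/32) + 4·(3/32) + 7·(3/32) = 41/32.
E[S | T = 0] = (41/32) / (5/16) = 41/10.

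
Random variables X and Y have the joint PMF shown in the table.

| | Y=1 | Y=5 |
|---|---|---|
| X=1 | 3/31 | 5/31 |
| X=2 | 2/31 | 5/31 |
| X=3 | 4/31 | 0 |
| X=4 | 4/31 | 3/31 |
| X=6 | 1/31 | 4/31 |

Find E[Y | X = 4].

19/7

P(X = 4) = 7/31.
Σ Y·P over the event = 1·(4/31) + 5·(3/31) = 19/31.
E[Y | X = 4] = (19/31) / (7/31) = 19/7.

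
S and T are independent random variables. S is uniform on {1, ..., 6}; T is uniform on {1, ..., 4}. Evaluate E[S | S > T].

P(S > T) = 7/12.
Summing S·P(x,y) over outcomes with S > T gives 8/3.
E[S | S > T] = (8/3) / (7/12) = 32/7.

32/7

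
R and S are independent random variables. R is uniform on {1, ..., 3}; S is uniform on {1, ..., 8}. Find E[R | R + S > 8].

7/3

Outcomes with R + S > 8: (1,8), (2,7), (2,8), (3,6), (3,7), (3,8), each with probability 1/24.
E[R | R + S > 8] = (1 + 2 + 2 + 3 + 3 + 3) / 6 = 7/3.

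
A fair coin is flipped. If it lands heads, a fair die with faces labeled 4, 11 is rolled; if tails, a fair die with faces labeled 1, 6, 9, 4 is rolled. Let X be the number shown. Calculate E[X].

E[X | heads] = (4+11)/2 = 15/2.
E[X | tails] = (1+6+9+4)/4 = 5.
By the law of total expectation,
E[X] = (1/2)·(15/2) + (1/2)·(5) = 25/4.

25/4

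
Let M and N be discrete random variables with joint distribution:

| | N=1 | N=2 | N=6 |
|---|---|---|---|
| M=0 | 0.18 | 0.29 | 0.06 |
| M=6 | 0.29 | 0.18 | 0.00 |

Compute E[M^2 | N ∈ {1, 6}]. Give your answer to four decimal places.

19.6981

P(N ∈ {1, 6}) = 0.53.
Summing M^2·P(M=x,N=y) over the conditioning event gives 10.44.
E[M^2 | N ∈ {1, 6}] = (10.44) / (0.53) = 19.6981.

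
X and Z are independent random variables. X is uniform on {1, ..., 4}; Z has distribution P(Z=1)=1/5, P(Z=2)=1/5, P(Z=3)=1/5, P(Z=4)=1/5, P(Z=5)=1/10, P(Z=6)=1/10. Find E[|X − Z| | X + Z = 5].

P(X + Z = 5) = 1/5.
Summing |X−Z|·P(x,y) over outcomes with X + Z = 5 gives 2/5.
E[|X − Z| | X + Z = 5] = (2/5) / (1/5) = 2.

2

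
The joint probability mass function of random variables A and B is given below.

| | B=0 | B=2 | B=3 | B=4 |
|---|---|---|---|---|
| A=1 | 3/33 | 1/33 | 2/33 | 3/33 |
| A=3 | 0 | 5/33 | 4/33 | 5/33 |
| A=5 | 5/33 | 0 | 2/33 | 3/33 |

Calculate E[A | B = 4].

P(B = 4) = 1/3.
Σ A·P over the event = 1·(3/33) + 3·(5/33) + 5·(3/33) = 1.
E[A | B = 4] = (1) / (1/3) = 3.

3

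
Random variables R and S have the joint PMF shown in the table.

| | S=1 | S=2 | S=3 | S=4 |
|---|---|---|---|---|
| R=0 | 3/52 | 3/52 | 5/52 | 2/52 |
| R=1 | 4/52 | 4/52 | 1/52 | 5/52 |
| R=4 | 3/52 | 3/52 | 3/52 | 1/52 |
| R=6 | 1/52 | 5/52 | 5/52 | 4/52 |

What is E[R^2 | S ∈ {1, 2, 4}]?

P(S ∈ {1, 2, 4}) = 19/26.
Summing R^2·P(R=x,S=y) over the conditioning event gives 485/52.
E[R^2 | S ∈ {1, 2, 4}] = (485/52) / (19/26) = 485/38.

485/38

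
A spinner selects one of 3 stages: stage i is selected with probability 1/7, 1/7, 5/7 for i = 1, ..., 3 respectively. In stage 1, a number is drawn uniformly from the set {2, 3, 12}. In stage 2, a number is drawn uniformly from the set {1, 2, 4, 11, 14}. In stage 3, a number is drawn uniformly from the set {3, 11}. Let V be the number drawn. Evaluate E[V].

E[V | stage 1] = (2+3+12)/3 = 17/3.
E[V | stage 2] = (1+2+4+11+14)/5 = 32/5.
E[V | stage 3] = (3+11)/2 = 7.
By the law of total expectation,
E[V] = (1/7)·(17/3) + (1/7)·(32/5) + (5/7)·(7) = 706/105.

706/105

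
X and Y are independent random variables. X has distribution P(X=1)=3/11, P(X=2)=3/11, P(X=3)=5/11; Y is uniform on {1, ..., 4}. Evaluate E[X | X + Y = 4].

24/11

P(X + Y = 4) = 1/4.
Summing X·P(x,y) over outcomes with X + Y = 4 gives 6/11.
E[X | X + Y = 4] = (6/11) / (1/4) = 24/11.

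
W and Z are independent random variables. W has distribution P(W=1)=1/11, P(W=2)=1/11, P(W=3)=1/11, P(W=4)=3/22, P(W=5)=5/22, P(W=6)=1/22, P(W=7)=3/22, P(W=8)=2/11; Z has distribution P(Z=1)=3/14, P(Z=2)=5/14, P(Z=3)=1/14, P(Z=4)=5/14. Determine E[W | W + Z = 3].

11/8

P(W + Z = 3) = 4/77.
Summing W·P(x,y) over outcomes with W + Z = 3 gives 1/14.
E[W | W + Z = 3] = (1/14) / (4/77) = 11/8.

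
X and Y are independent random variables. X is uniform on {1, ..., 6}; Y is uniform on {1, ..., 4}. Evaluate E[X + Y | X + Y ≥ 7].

Outcomes with X + Y ≥ 7: (3,4), (4,3), (4,4), (5,2), (5,3), (5,4), (6,1), (6,2), (6,3), (6,4), each with probability 1/24.
E[X + Y | X + Y ≥ 7] = (7 + 7 + 8 + 7 + 8 + 9 + 7 + 8 + 9 + 10) / 10 = 8.

8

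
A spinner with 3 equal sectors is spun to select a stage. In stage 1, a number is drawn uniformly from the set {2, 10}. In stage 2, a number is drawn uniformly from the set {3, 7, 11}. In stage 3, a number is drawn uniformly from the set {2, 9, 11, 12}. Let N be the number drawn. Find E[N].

E[N | stage 1] = (2+10)/2 = 6.
E[N | stage 2] = (3+7+11)/3 = 7.
E[N | stage 3] = (2+9+11+12)/4 = 17/2.
By the law of total expectation,
E[N] = (1/3)·(6) + (1/3)·(7) + (1/3)·(17/2) = 43/6.

43/6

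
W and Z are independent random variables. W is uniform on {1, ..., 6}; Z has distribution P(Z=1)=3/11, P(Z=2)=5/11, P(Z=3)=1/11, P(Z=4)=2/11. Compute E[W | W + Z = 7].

53/11

P(W + Z = 7) = 1/6.
Summing W·P(x,y) over outcomes with W + Z = 7 gives 53/66.
E[W | W + Z = 7] = (53/66) / (1/6) = 53/11.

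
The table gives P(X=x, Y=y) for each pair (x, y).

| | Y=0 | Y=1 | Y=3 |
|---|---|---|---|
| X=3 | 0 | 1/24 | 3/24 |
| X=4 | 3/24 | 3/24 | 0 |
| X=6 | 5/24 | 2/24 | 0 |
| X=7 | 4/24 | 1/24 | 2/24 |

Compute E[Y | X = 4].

P(X = 4) = 1/4.
Summing Y·P(X=x,Y=y) over the conditioning event gives 1/8.
E[Y | X = 4] = (1/8) / (1/4) = 1/2.

1/2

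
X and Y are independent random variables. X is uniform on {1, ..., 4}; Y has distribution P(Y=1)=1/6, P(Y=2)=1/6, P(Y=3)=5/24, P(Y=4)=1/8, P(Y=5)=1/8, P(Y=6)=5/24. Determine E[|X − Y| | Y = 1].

P(Y = 1) = 1/6.
Summing |X−Y|·P(x,y) over outcomes with Y = 1 gives 1/4.
E[|X − Y| | Y = 1] = (1/4) / (1/6) = 3/2.

3/2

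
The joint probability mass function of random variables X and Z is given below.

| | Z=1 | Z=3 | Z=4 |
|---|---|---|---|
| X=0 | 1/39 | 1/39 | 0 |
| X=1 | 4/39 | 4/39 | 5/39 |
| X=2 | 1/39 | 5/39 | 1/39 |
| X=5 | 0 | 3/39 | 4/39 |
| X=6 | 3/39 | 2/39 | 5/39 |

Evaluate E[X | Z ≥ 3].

P(Z ≥ 3) = 10/13.
Summing X·P(X=x,Z=y) over the conditioning event gives 98/39.
E[X | Z ≥ 3] = (98/39) / (10/13) = 49/15.

49/15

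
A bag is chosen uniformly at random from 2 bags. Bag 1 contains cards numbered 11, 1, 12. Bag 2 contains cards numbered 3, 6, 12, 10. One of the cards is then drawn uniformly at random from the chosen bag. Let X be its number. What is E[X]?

E[X | bag 1] = (11+1+12)/3 = 8.
E[X | bag 2] = (3+6+12+10)/4 = 31/4.
By the law of total expectation,
E[X] = (1/2)·(8) + (1/2)·(31/4) = 63/8.

63/8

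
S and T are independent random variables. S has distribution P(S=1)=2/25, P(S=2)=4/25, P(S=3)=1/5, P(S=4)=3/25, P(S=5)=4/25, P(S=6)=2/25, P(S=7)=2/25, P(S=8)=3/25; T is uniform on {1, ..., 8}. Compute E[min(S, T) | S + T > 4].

600/181

P(S + T > 4) = 181/200.
Summing min(S,T)·P(x,y) over outcomes with S + T > 4 gives 3.
E[min(S, T) | S + T > 4] = (3) / (181/200) = 600/181.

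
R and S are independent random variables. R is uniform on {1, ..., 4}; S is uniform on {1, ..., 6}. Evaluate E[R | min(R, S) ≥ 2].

3

P(min(R, S) ≥ 2) = 5/8.
Summing R·P(x,y) over outcomes with min(R, S) ≥ 2 gives 15/8.
E[R | min(R, S) ≥ 2] = (15/8) / (5/8) = 3.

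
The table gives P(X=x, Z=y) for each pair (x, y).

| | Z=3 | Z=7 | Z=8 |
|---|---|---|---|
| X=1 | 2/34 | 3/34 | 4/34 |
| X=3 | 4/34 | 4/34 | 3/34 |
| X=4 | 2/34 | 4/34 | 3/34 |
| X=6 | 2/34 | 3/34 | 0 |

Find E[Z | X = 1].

59/9

P(X = 1) = 9/34.
Σ Z·P over the event = 3·(2/34) + 7·(3/34) + 8·(4/34) = 59/34.
E[Z | X = 1] = (59/34) / (9/34) = 59/9.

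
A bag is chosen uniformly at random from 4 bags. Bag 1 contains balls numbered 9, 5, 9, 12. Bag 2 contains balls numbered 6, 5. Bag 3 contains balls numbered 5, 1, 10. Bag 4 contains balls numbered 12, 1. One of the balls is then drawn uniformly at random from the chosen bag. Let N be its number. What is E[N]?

E[N | bag 1] = (9+5+9+12)/4 = 35/4.
E[N | bag 2] = (6+5)/2 = 11/2.
E[N | bag 3] = (5+1+10)/3 = 16/3.
E[N | bag 4] = (12+1)/2 = 13/2.
E[N] = (1/4)·(35/4) + (1/4)·(11/2) + (1/4)·(16/3) + (1/4)·(13/2) = 313/48.

313/48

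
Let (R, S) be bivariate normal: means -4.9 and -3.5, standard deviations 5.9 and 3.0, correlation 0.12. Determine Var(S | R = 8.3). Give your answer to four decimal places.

8.8704

For a bivariate normal, Var(S | R=x) = σ_S²(1 − ρ²).
Var(S | R=8.3) = (3.0)²·(1 − (0.12)²) = 9·0.9856 = 8.8704.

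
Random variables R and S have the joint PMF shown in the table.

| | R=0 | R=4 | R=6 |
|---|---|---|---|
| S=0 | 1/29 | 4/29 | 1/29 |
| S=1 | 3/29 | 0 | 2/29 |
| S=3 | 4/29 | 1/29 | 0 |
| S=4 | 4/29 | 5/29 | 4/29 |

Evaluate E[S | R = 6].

P(R = 6) = 7/29.
Σ S·P over the event = 0·(1/29) + 1·(2/29) + 4·(4/29) = 18/29.
E[S | R = 6] = (18/29) / (7/29) = 18/7.

18/7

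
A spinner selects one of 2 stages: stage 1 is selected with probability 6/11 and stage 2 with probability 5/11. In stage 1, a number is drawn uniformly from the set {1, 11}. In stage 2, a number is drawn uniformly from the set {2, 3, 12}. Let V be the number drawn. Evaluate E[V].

E[V | stage 1] = (1+11)/2 = 6.
E[V | stage 2] = (2+3+12)/3 = 17/3.
E[V] = (6/11)·(6) + (5/11)·(17/3) = 193/33.

193/33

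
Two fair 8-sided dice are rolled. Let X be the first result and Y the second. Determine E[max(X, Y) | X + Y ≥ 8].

P(X + Y ≥ 8) = 43/64.
Summing max(X,Y)·P(x,y) over outcomes with X + Y ≥ 8 gives 147/32.
E[max(X, Y) | X + Y ≥ 8] = (147/32) / (43/64) = 294/43.

294/43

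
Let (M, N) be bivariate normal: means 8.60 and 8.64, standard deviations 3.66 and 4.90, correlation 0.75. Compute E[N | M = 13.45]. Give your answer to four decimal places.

13.5099

E[N | M=x] = μ_N + ρ(σ_N/σ_M)(x − μ_M) for jointly normal variables.
E[N | M=13.45] = 8.64 + (0.75)·(4.90/3.66)·(13.45 − (8.60)) = 8.64 + (1.0041)·(4.85) = 13.5099.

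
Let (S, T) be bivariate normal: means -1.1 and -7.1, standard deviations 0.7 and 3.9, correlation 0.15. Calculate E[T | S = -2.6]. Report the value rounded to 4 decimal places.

-8.3536

The regression of T on S has slope ρ·σ_T/σ_S and passes through (μ_S, μ_T).
E[T | S=-2.6] = -7.1 + (0.15)·(3.9/0.7)·(-2.6 − (-1.1)) = -7.1 + (0.83571)·(-1.5) = -8.3536.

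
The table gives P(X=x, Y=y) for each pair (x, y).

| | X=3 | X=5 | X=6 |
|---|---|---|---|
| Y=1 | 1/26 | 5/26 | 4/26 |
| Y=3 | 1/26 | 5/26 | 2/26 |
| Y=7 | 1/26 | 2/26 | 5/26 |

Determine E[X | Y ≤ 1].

26/5

P(Y ≤ 1) = 5/13.
Σ X·P over the event = 3·(1/26) + 5·(5/26) + 6·(4/26) = 2.
E[X | Y ≤ 1] = (2) / (5/13) = 26/5.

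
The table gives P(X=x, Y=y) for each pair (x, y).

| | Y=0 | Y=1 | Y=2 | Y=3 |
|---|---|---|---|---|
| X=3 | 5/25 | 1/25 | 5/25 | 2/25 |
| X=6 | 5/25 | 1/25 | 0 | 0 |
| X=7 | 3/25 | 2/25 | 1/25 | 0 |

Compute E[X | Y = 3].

3

P(Y = 3) = 2/25.
Σ X·P over the event = 3·(2/25) = 6/25.
E[X | Y = 3] = (6/25) / (2/25) = 3.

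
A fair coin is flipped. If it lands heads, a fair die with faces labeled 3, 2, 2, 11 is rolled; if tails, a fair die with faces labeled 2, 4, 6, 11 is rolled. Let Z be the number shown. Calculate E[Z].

E[Z | heads] = (3+2+2+11)/4 = 9/2.
E[Z | tails] = (2+4+6+11)/4 = 23/4.
By the law of total expectation,
E[Z] = (1/2)·(9/2) + (1/2)·(23/4) = 41/8.

41/8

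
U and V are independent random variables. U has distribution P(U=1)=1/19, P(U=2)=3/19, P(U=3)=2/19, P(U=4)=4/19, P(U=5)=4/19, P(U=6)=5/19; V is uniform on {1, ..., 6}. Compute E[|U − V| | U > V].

37/15

P(U > V) = 10/19.
Summing |U−V|·P(x,y) over outcomes with U > V gives 74/57.
E[|U − V| | U > V] = (74/57) / (10/19) = 37/15.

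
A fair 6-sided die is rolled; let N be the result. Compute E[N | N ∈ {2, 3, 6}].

P(N ∈ {2, 3, 6}) = 1/2.
Σ over the event: 2·1/6 + 3·1/6 + 6·1/6 = 11/6.
E[N | N ∈ {2, 3, 6}] = (11/6) / (1/2) = 11/3.

11/3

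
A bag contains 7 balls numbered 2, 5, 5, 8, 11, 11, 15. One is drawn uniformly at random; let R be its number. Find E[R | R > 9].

37/3

P(R > 9) = 3/7.
Σ over the event: 11·2/7 + 15·1/7 = 37/7.
E[R | R > 9] = (37/7) / (3/7) = 37/3.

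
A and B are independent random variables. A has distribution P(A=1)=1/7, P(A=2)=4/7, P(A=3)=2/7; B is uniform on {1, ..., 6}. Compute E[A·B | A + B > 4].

P(A + B > 4) = 29/42.
Summing AB·P(x,y) over outcomes with A + B > 4 gives 93/14.
E[A·B | A + B > 4] = (93/14) / (29/42) = 279/29.

279/29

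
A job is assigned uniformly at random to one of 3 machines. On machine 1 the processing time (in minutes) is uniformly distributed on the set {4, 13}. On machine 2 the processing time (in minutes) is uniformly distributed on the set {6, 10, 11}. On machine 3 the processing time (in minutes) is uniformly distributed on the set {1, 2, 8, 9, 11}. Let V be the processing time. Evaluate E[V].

79/10

E[V | machine 1] = (4+13)/2 = 17/2.
E[V | machine 2] = (6+10+11)/3 = 9.
E[V | machine 3] = (1+2+8+9+11)/5 = 31/5.
By the law of total expectation,
E[V] = (1/3)·(17/2) + (1/3)·(9) + (1/3)·(31/5) = 79/10.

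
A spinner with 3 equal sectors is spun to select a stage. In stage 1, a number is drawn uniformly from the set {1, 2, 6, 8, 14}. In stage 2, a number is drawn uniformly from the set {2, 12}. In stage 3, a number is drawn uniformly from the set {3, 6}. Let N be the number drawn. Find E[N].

59/10

E[N | stage 1] = (1+2+6+8+14)/5 = 31/5.
E[N | stage 2] = (2+12)/2 = 7.
E[N | stage 3] = (3+6)/2 = 9/2.
By the law of total expectation,
E[N] = (1/3)·(31/5) + (1/3)·(7) + (1/3)·(9/2) = 59/10.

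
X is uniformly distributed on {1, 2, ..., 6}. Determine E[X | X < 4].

2

Given X < 4, X is equally likely to be any of {1, 2, 3}.
E[X | X < 4] = (1 + 2 + 3) / 3 = 2.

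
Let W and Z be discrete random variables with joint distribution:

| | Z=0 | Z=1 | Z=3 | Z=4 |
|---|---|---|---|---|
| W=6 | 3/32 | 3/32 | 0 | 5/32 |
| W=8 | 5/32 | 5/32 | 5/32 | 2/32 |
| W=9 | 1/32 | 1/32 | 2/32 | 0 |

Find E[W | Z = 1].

P(Z = 1) = 9/32.
Σ W·P over the event = 6·(3/32) + 8·(5/32) + 9·(1/32) = 67/32.
E[W | Z = 1] = (67/32) / (9/32) = 67/9.

67/9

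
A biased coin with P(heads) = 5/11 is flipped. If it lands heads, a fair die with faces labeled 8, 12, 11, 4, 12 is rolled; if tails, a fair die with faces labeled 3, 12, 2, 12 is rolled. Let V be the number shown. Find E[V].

181/22

E[V | heads] = (8+12+11+4+12)/5 = 47/5.
E[V | tails] = (3+12+2+12)/4 = 29/4.
E[V] = (5/11)·(47/5) + (6/11)·(29/4) = 181/22.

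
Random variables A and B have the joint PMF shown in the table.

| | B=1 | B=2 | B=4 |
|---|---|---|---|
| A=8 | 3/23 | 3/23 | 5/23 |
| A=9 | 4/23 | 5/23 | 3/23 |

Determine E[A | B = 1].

P(B = 1) = 7/23.
Σ A·P over the event = 8·(3/23) + 9·(4/23) = 60/23.
E[A | B = 1] = (60/23) / (7/23) = 60/7.

60/7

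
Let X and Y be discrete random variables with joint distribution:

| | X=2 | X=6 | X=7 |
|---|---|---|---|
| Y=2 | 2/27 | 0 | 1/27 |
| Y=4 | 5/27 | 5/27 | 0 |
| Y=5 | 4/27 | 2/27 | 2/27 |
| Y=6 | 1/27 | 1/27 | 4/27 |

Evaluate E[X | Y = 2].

P(Y = 2) = 1/9.
Σ X·P over the event = 2·(2/27) + 7·(1/27) = 11/27.
E[X | Y = 2] = (11/27) / (1/9) = 11/3.

11/3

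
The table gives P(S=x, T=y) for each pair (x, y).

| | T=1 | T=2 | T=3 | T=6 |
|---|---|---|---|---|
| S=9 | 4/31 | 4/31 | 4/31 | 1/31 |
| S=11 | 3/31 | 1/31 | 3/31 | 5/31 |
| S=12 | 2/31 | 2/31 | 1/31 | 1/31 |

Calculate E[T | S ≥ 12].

5/2

P(S ≥ 12) = 6/31.
Σ T·P over the event = 1·(2/31) + 2·(2/31) + 3·(1/31) + 6·(1/31) = 15/31.
E[T | S ≥ 12] = (15/31) / (6/31) = 5/2.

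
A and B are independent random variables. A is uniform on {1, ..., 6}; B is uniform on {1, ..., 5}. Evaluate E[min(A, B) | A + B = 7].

11/5

P(A + B = 7) = 1/6.
Summing min(A,B)·P(x,y) over outcomes with A + B = 7 gives 11/30.
E[min(A, B) | A + B = 7] = (11/30) / (1/6) = 11/5.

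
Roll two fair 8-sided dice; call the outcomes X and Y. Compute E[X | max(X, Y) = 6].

P(max(X, Y) = 6) = 11/64.
Summing X·P(x,y) over outcomes with max(X, Y) = 6 gives 51/64.
E[X | max(X, Y) = 6] = (51/64) / (11/64) = 51/11.

51/11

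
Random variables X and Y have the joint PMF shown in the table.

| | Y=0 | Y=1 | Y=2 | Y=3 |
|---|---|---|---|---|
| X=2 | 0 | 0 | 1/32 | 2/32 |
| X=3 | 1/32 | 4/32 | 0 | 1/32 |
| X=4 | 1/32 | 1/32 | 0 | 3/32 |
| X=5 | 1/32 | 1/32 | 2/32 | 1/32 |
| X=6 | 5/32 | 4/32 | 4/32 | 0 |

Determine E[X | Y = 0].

P(Y = 0) = 1/4.
Summing X·P(X=x,Y=y) over the conditioning event gives 21/16.
E[X | Y = 0] = (21/16) / (1/4) = 21/4.

21/4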